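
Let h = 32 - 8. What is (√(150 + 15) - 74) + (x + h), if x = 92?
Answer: 42 + √165 ≈ 54.845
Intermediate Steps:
h = 24
(√(150 + 15) - 74) + (x + h) = (√(150 + 15) - 74) + (92 + 24) = (√165 - 74) + 116 = (-74 + √165) + 116 = 42 + √165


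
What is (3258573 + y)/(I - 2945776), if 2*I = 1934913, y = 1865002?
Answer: -10247150/3956639 ≈ -2.5899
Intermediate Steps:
I = 1934913/2 (I = (1/2)*1934913 = 1934913/2 ≈ 9.6746e+5)
(3258573 + y)/(I - 2945776) = (3258573 + 1865002)/(1934913/2 - 2945776) = 5123575/(-3956639/2) = 5123575*(-2/3956639) = -10247150/3956639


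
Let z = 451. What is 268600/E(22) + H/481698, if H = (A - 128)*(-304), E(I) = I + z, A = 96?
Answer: 64694342072/113921577 ≈ 567.88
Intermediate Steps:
E(I) = 451 + I (E(I) = I + 451 = 451 + I)
H = 9728 (H = (96 - 128)*(-304) = -32*(-304) = 9728)
268600/E(22) + H/481698 = 268600/(451 + 22) + 9728/481698 = 268600/473 + 9728*(1/481698) = 268600*(1/473) + 4864/240849 = 268600/473 + 4864/240849 = 64694342072/113921577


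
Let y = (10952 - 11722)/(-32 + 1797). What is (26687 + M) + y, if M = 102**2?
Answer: 13092969/353 ≈ 37091.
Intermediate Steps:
y = -154/353 (y = -770/1765 = -770*1/1765 = -154/353 ≈ -0.43626)
M = 10404
(26687 + M) + y = (26687 + 10404) - 154/353 = 37091 - 154/353 = 13092969/353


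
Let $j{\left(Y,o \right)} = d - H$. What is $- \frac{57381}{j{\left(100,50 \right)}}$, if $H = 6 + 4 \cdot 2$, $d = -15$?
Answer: $\frac{57381}{29} \approx 1978.7$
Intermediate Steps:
$H = 14$ ($H = 6 + 8 = 14$)
$j{\left(Y,o \right)} = -29$ ($j{\left(Y,o \right)} = -15 - 14 = -29$)
$- \frac{57381}{j{\left(100,50 \right)}} = - \frac{57381}{-29} = \left(-57381\right) \left(- \frac{1}{29}\right) = \frac{57381}{29}$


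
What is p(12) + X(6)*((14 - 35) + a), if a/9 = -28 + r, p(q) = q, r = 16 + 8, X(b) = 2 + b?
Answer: -444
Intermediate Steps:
r = 24
a = -36 (a = 9*(-28 + 24) = 9*(-4) = -36)
p(12) + X(6)*((14 - 35) + a) = 12 + (2 + 6)*((14 - 35) - 36) = 12 + 8*(-21 - 36) = 12 + 8*(-57) = 12 - 456 = -444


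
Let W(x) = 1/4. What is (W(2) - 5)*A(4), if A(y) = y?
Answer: -19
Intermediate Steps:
W(x) = 1/4
(W(2) - 5)*A(4) = (1/4 - 5)*4 = -19/4*4 = -19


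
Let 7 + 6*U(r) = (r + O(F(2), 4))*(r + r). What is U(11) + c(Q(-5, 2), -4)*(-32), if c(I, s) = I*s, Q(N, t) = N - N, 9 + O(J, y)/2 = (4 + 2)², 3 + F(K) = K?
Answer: 1423/6 ≈ 237.17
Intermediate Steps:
F(K) = -3 + K
O(J, y) = 54 (O(J, y) = -18 + 2*(4 + 2)² = -18 + 2*6² = -18 + 2*36 = -18 + 72 = 54)
Q(N, t) = 0
U(r) = -7/6 + r*(54 + r)/3 (U(r) = -7/6 + ((r + 54)*(r + r))/6 = -7/6 + ((54 + r)*(2*r))/6 = -7/6 + (2*r*(54 + r))/6 = -7/6 + r*(54 + r)/3)
U(11) + c(Q(-5, 2), -4)*(-32) = (-7/6 + 18*11 + (⅓)*11²) + (0*(-4))*(-32) = (-7/6 + 198 + (⅓)*121) + 0*(-32) = (-7/6 + 198 + 121/3) + 0 = 1423/6 + 0 = 1423/6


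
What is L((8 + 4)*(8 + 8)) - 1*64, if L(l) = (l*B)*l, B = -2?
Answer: -73792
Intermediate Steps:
L(l) = -2*l² (L(l) = (l*(-2))*l = (-2*l)*l = -2*l²)
L((8 + 4)*(8 + 8)) - 1*64 = -2*(8 + 4)²*(8 + 8)² - 1*64 = -2*(12*16)² - 64 = -2*192² - 64 = -2*36864 - 64 = -73728 - 64 = -73792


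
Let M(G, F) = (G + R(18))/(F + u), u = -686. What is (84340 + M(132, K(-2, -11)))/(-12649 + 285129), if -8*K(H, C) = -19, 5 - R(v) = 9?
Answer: 115313609/372548280 ≈ 0.30953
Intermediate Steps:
R(v) = -4 (R(v) = 5 - 1*9 = 5 - 9 = -4)
K(H, C) = 19/8 (K(H, C) = -⅛*(-19) = 19/8)
M(G, F) = (-4 + G)/(-686 + F) (M(G, F) = (G - 4)/(F - 686) = (-4 + G)/(-686 + F))
(84340 + M(132, K(-2, -11)))/(-12649 + 285129) = (84340 + (-4 + 132)/(-686 + 19/8))/(-12649 + 285129) = (84340 + 128/(-5469/8))/272480 = (84340 - 8/5469*128)*(1/272480) = (84340 - 1024/5469)*(1/272480) = (461254436/5469)*(1/272480) = 115313609/372548280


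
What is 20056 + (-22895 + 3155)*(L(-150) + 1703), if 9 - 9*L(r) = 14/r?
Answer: -1512769892/45 ≈ -3.3617e+7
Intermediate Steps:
L(r) = 1 - 14/(9*r)
20056 + (-22895 + 3155)*(L(-150) + 1703) = 20056 + (-22895 + 3155)*((-14/9 - 150)/(-150) + 1703) = 20056 - 19740*(-1/150*(-1364/9) + 1703) = 20056 - 19740*(682/675 + 1703) = 20056 - 19740*1150207/675 = 20056 - 1513672412/45 = -1512769892/45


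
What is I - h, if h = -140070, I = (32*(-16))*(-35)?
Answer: 157990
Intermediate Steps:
I = 17920 (I = -512*(-35) = 17920)
I - h = 17920 - 1*(-140070) = 17920 + 140070 = 157990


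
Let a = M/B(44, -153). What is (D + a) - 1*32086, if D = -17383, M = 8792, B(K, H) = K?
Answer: -541961/11 ≈ -49269.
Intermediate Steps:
a = 2198/11 (a = 8792/44 = 8792*(1/44) = 2198/11 ≈ 199.82)
(D + a) - 1*32086 = (-17383 + 2198/11) - 1*32086 = -189015/11 - 32086 = -541961/11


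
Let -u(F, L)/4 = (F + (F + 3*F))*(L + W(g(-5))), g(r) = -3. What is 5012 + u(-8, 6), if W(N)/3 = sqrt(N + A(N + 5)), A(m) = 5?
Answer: 5972 + 480*sqrt(2) ≈ 6650.8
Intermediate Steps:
W(N) = 3*sqrt(5 + N) (W(N) = 3*sqrt(N + 5) = 3*sqrt(5 + N))
u(F, L) = -20*F*(L + 3*sqrt(2)) (u(F, L) = -4*(F + (F + 3*F))*(L + 3*sqrt(5 - 3)) = -4*(F + 4*F)*(L + 3*sqrt(2)) = -4*5*F*(L + 3*sqrt(2)) = -20*F*(L + 3*sqrt(2)))
5012 + u(-8, 6) = 5012 - 20*(-8)*(6 + 3*sqrt(2)) = 5012 + (960 + 480*sqrt(2)) = 5972 + 480*sqrt(2)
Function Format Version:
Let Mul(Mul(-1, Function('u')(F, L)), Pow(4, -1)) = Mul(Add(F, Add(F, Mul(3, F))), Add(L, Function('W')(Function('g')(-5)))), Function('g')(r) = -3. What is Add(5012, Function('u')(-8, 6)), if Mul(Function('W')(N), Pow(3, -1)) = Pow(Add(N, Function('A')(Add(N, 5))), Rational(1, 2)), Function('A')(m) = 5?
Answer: Add(5972, Mul(480, Pow(2, Rational(1, 2)))) ≈ 6650.8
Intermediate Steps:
Function('W')(N) = Mul(3, Pow(Add(5, N), Rational(1, 2))) (Function('W')(N) = Mul(3, Pow(Add(N, 5), Rational(1, 2))) = Mul(3, Pow(Add(5, N), Rational(1, 2))))
Function('u')(F, L) = Mul(-20, F, Add(L, Mul(3, Pow(2, Rational(1, 2))))) (Function('u')(F, L) = Mul(-4, Mul(Add(F, Add(F, Mul(3, F))), Add(L, Mul(3, Pow(Add(5, -3), Rational(1, 2)))))) = Mul(-4, Mul(Add(F, Mul(4, F)), Add(L, Mul(3, Pow(2, Rational(1, 2)))))) = Mul(-4, Mul(Mul(5, F), Add(L, Mul(3, Pow(2, Rational(1, 2)))))) = Mul(-4, Mul(5, F, Add(L, Mul(3, Pow(2, Rational(1, 2)))))) = Mul(-20, F, Add(L, Mul(3, Pow(2, Rational(1, 2))))))
Add(5012, Function('u')(-8, 6)) = Add(5012, Mul(-20, -8, Add(6, Mul(3, Pow(2, Rational(1, 2)))))) = Add(5012, Add(960, Mul(480, Pow(2, Rational(1, 2))))) = Add(5972, Mul(480, Pow(2, Rational(1, 2))))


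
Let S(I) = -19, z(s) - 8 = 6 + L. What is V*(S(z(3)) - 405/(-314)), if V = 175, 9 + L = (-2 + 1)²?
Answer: -973175/314 ≈ -3099.3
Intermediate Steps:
L = -8 (L = -9 + (-2 + 1)² = -9 + (-1)² = -9 + 1 = -8)
z(s) = 6 (z(s) = 8 + (6 - 8) = 8 - 2 = 6)
V*(S(z(3)) - 405/(-314)) = 175*(-19 - 405/(-314)) = 175*(-19 - 405*(-1/314)) = 175*(-19 + 405/314) = 175*(-5561/314) = -973175/314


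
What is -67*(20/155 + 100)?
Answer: -207968/31 ≈ -6708.6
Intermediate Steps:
-67*(20/155 + 100) = -67*(20*(1/155) + 100) = -67*(4/31 + 100) = -67*3104/31 = -207968/31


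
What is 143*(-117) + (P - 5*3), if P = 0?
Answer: -16746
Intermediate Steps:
143*(-117) + (P - 5*3) = 143*(-117) + (0 - 5*3) = -16731 + (0 - 15) = -16731 - 15 = -16746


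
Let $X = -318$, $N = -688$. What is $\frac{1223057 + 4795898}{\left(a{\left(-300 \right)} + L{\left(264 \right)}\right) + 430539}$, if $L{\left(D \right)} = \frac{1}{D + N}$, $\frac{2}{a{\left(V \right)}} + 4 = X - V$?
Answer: $\frac{28072406120}{2008033461} \approx 13.98$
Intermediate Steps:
$a{\left(V \right)} = \frac{2}{-322 - V}$ ($a{\left(V \right)} = \frac{2}{-4 - \left(318 + V\right)} = \frac{2}{-322 - V}$)
$L{\left(D \right)} = \frac{1}{-688 + D}$ ($L{\left(D \right)} = \frac{1}{D - 688} = \frac{1}{-688 + D}$)
$\frac{1223057 + 4795898}{\left(a{\left(-300 \right)} + L{\left(264 \right)}\right) + 430539} = \frac{1223057 + 4795898}{\left(- \frac{2}{322 - 300} + \frac{1}{-688 + 264}\right) + 430539} = \frac{6018955}{\left(- \frac{2}{22} + \frac{1}{-424}\right) + 430539} = \frac{6018955}{\left(\left(-2\right) \frac{1}{22} - \frac{1}{424}\right) + 430539} = \frac{6018955}{\left(- \frac{1}{11} - \frac{1}{424}\right) + 430539} = \frac{6018955}{- \frac{435}{4664} + 430539} = \frac{6018955}{\frac{2008033461}{4664}} = 6018955 \cdot \frac{4664}{2008033461} = \frac{28072406120}{2008033461}$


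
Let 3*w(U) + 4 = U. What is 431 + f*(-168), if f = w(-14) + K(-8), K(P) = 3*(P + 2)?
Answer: 4463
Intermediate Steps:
w(U) = -4/3 + U/3
K(P) = 6 + 3*P (K(P) = 3*(2 + P) = 6 + 3*P)
f = -24 (f = (-4/3 + (1/3)*(-14)) + (6 + 3*(-8)) = (-4/3 - 14/3) + (6 - 24) = -6 - 18 = -24)
431 + f*(-168) = 431 - 24*(-168) = 431 + 4032 = 4463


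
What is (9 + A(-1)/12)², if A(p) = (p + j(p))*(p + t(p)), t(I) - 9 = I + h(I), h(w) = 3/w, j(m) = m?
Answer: 625/9 ≈ 69.444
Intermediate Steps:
t(I) = 9 + I + 3/I (t(I) = 9 + (I + 3/I) = 9 + I + 3/I)
A(p) = 2*p*(9 + 2*p + 3/p) (A(p) = (p + p)*(p + (9 + p + 3/p)) = (2*p)*(9 + 2*p + 3/p) = 2*p*(9 + 2*p + 3/p))
(9 + A(-1)/12)² = (9 + (6 + 4*(-1)² + 18*(-1))/12)² = (9 + (6 + 4*1 - 18)*(1/12))² = (9 + (6 + 4 - 18)*(1/12))² = (9 - 8*1/12)² = (9 - ⅔)² = (25/3)² = 625/9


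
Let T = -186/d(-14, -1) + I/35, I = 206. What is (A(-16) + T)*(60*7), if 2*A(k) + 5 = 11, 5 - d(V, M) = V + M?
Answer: -174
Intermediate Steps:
d(V, M) = 5 - M - V (d(V, M) = 5 - (V + M) = 5 - (M + V) = 5 + (-M - V) = 5 - M - V)
A(k) = 3 (A(k) = -5/2 + (½)*11 = -5/2 + 11/2 = 3)
T = -239/70 (T = -186/(5 - 1*(-1) - 1*(-14)) + 206/35 = -186/(5 + 1 + 14) + 206*(1/35) = -186/20 + 206/35 = -186*1/20 + 206/35 = -93/10 + 206/35 = -239/70 ≈ -3.4143)
(A(-16) + T)*(60*7) = (3 - 239/70)*(60*7) = -29/70*420 = -174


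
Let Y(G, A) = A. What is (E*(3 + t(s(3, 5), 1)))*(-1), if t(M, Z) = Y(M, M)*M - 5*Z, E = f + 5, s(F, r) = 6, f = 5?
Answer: -340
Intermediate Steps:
E = 10 (E = 5 + 5 = 10)
t(M, Z) = M**2 - 5*Z (t(M, Z) = M*M - 5*Z = M**2 - 5*Z)
(E*(3 + t(s(3, 5), 1)))*(-1) = (10*(3 + (6**2 - 5*1)))*(-1) = (10*(3 + (36 - 5)))*(-1) = (10*(3 + 31))*(-1) = (10*34)*(-1) = 340*(-1) = -340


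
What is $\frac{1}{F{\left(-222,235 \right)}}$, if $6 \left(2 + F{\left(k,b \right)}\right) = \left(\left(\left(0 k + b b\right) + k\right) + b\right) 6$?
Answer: $\frac{1}{55236} \approx 1.8104 \cdot 10^{-5}$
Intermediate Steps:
$F{\left(k,b \right)} = -2 + b + k + b^{2}$ ($F{\left(k,b \right)} = -2 + \frac{\left(\left(\left(0 k + b b\right) + k\right) + b\right) 6}{6} = -2 + \frac{\left(\left(\left(0 + b^{2}\right) + k\right) + b\right) 6}{6} = -2 + \frac{\left(\left(b^{2} + k\right) + b\right) 6}{6} = -2 + \frac{\left(\left(k + b^{2}\right) + b\right) 6}{6} = -2 + \frac{\left(b + k + b^{2}\right) 6}{6} = -2 + \frac{6 b + 6 k + 6 b^{2}}{6} = -2 + \left(b + k + b^{2}\right) = -2 + b + k + b^{2}$)
$\frac{1}{F{\left(-222,235 \right)}} = \frac{1}{-2 + 235 - 222 + 235^{2}} = \frac{1}{-2 + 235 - 222 + 55225} = \frac{1}{55236}$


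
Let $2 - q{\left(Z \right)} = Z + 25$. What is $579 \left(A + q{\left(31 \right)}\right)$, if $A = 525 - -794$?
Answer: $732435$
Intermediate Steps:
$q{\left(Z \right)} = -23 - Z$ ($q{\left(Z \right)} = 2 - \left(Z + 25\right) = 2 - \left(25 + Z\right) = -23 - Z$)
$A = 1319$ ($A = 525 + 794 = 1319$)
$579 \left(A + q{\left(31 \right)}\right) = 579 \left(1319 - 54\right) = 579 \cdot 1265 = 732435$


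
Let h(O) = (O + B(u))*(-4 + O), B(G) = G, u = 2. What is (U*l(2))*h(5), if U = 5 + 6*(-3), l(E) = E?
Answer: -182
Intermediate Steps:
h(O) = (-4 + O)*(2 + O) (h(O) = (O + 2)*(-4 + O) = (2 + O)*(-4 + O) = (-4 + O)*(2 + O))
U = -13 (U = 5 - 18 = -13)
(U*l(2))*h(5) = (-13*2)*(-8 + 5² - 2*5) = -26*(-8 + 25 - 10) = -26*7 = -182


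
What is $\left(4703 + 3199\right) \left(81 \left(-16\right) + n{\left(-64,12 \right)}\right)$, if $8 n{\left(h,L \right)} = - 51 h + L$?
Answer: $-7005123$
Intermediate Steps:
$n{\left(h,L \right)} = - \frac{51 h}{8} + \frac{L}{8}$ ($n{\left(h,L \right)} = \frac{- 51 h + L}{8} = \frac{L - 51 h}{8} = - \frac{51 h}{8} + \frac{L}{8}$)
$\left(4703 + 3199\right) \left(81 \left(-16\right) + n{\left(-64,12 \right)}\right) = \left(4703 + 3199\right) \left(81 \left(-16\right) + \left(\left(- \frac{51}{8}\right) \left(-64\right) + \frac{1}{8} \cdot 12\right)\right) = 7902 \left(-1296 + \left(408 + \frac{3}{2}\right)\right) = 7902 \left(-1296 + \frac{819}{2}\right) = 7902 \left(- \frac{1773}{2}\right) = -7005123$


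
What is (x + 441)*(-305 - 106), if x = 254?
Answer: -285645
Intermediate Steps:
(x + 441)*(-305 - 106) = (254 + 441)*(-305 - 106) = 695*(-411) = -285645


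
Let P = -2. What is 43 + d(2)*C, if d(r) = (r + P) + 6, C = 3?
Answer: 61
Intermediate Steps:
d(r) = 4 + r (d(r) = (r - 2) + 6 = (-2 + r) + 6 = 4 + r)
43 + d(2)*C = 43 + (4 + 2)*3 = 43 + 6*3 = 43 + 18 = 61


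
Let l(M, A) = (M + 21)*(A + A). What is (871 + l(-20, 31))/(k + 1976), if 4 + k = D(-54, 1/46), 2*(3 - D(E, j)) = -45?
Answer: 1866/3995 ≈ 0.46708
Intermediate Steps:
D(E, j) = 51/2 (D(E, j) = 3 - 1/2*(-45) = 3 + 45/2 = 51/2)
k = 43/2 (k = -4 + 51/2 = 43/2 ≈ 21.500)
l(M, A) = 2*A*(21 + M) (l(M, A) = (21 + M)*(2*A) = 2*A*(21 + M))
(871 + l(-20, 31))/(k + 1976) = (871 + 2*31*(21 - 20))/(43/2 + 1976) = (871 + 2*31*1)/(3995/2) = (871 + 62)*(2/3995) = 933*(2/3995) = 1866/3995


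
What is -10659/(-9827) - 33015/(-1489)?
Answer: 340309656/14632403 ≈ 23.257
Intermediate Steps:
-10659/(-9827) - 33015/(-1489) = -10659*(-1/9827) - 33015*(-1/1489) = 10659/9827 + 33015/1489 = 340309656/14632403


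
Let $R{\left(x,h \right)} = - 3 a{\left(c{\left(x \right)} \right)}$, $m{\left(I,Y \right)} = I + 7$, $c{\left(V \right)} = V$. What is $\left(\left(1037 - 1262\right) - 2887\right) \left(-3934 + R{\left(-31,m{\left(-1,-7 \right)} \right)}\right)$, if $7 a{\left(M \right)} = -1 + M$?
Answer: $\frac{85399504}{7} \approx 1.22 \cdot 10^{7}$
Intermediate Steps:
$m{\left(I,Y \right)} = 7 + I$
$a{\left(M \right)} = - \frac{1}{7} + \frac{M}{7}$ ($a{\left(M \right)} = \frac{-1 + M}{7} = - \frac{1}{7} + \frac{M}{7}$)
$R{\left(x,h \right)} = \frac{3}{7} - \frac{3 x}{7}$ ($R{\left(x,h \right)} = - 3 \left(- \frac{1}{7} + \frac{x}{7}\right) = \frac{3}{7} - \frac{3 x}{7}$)
$\left(\left(1037 - 1262\right) - 2887\right) \left(-3934 + R{\left(-31,m{\left(-1,-7 \right)} \right)}\right) = \left(\left(1037 - 1262\right) - 2887\right) \left(-3934 + \left(\frac{3}{7} - - \frac{93}{7}\right)\right) = \left(\left(1037 - 1262\right) - 2887\right) \left(-3934 + \left(\frac{3}{7} + \frac{93}{7}\right)\right) = \left(-225 - 2887\right) \left(-3934 + \frac{96}{7}\right) = \left(-3112\right) \left(- \frac{27442}{7}\right) = \frac{85399504}{7}$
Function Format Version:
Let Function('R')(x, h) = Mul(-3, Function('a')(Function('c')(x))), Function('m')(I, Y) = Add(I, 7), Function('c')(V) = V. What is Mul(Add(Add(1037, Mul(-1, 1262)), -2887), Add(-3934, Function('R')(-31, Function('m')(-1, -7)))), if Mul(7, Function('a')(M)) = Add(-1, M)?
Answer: Rational(85399504, 7) ≈ 1.2200e+7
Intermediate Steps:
Function('m')(I, Y) = Add(7, I)
Function('a')(M) = Add(Rational(-1, 7), Mul(Rational(1, 7), M)) (Function('a')(M) = Mul(Rational(1, 7), Add(-1, M)) = Add(Rational(-1, 7), Mul(Rational(1, 7), M)))
Function('R')(x, h) = Add(Rational(3, 7), Mul(Rational(-3, 7), x)) (Function('R')(x, h) = Mul(-3, Add(Rational(-1, 7), Mul(Rational(1, 7), x))) = Add(Rational(3, 7), Mul(Rational(-3, 7), x)))
Mul(Add(Add(1037, Mul(-1, 1262)), -2887), Add(-3934, Function('R')(-31, Function('m')(-1, -7)))) = Mul(Add(Add(1037, Mul(-1, 1262)), -2887), Add(-3934, Add(Rational(3, 7), Mul(Rational(-3, 7), -31)))) = Mul(Add(Add(1037, -1262), -2887), Add(-3934, Add(Rational(3, 7), Rational(93, 7)))) = Mul(Add(-225, -2887), Add(-3934, Rational(96, 7))) = Mul(-3112, Rational(-27442, 7)) = Rational(85399504, 7)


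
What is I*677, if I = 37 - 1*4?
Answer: 22341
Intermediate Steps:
I = 33 (I = 37 - 4 = 33)
I*677 = 33*677 = 22341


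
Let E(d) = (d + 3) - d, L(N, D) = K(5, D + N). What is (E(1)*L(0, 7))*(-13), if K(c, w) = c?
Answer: -195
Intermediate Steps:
L(N, D) = 5
E(d) = 3 (E(d) = (3 + d) - d = 3)
(E(1)*L(0, 7))*(-13) = (3*5)*(-13) = 15*(-13) = -195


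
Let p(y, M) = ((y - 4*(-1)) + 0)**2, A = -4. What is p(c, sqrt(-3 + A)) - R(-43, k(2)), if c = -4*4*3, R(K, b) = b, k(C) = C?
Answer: 1934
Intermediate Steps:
c = -48 (c = -16*3 = -48)
p(y, M) = (4 + y)**2 (p(y, M) = ((y + 4) + 0)**2 = ((4 + y) + 0)**2 = (4 + y)**2)
p(c, sqrt(-3 + A)) - R(-43, k(2)) = (4 - 48)**2 - 1*2 = (-44)**2 - 2 = 1936 - 2 = 1934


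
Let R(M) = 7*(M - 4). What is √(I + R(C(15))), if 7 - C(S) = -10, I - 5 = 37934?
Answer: √38030 ≈ 195.01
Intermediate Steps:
I = 37939 (I = 5 + 37934 = 37939)
C(S) = 17 (C(S) = 7 - 1*(-10) = 7 + 10 = 17)
R(M) = -28 + 7*M (R(M) = 7*(-4 + M) = -28 + 7*M)
√(I + R(C(15))) = √(37939 + (-28 + 7*17)) = √(37939 + (-28 + 119)) = √(37939 + 91) = √38030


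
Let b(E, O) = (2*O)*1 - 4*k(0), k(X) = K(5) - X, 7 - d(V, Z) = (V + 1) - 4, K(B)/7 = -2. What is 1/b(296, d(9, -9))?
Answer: 1/58 ≈ 0.017241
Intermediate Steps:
K(B) = -14 (K(B) = 7*(-2) = -14)
d(V, Z) = 10 - V (d(V, Z) = 7 - ((V + 1) - 4) = 7 - ((1 + V) - 4) = 7 - (-3 + V) = 7 + (3 - V) = 10 - V)
k(X) = -14 - X
b(E, O) = 56 + 2*O (b(E, O) = (2*O)*1 - 4*(-14 - 1*0) = 2*O - 4*(-14 + 0) = 2*O - 4*(-14) = 2*O + 56 = 56 + 2*O)
1/b(296, d(9, -9)) = 1/(56 + 2*(10 - 1*9)) = 1/(56 + 2*(10 - 9)) = 1/(56 + 2*1) = 1/(56 + 2) = 1/58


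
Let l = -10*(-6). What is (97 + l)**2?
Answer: 24649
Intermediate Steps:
l = 60
(97 + l)**2 = (97 + 60)**2 = 157**2 = 24649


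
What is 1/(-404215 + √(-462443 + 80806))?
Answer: -404215/163390147862 - I*√381637/163390147862 ≈ -2.4739e-6 - 3.7809e-9*I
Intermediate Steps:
1/(-404215 + √(-462443 + 80806)) = 1/(-404215 + √(-381637)) = 1/(-404215 + I*√381637)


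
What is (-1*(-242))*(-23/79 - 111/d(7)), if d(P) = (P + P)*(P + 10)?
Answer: -1723403/9401 ≈ -183.32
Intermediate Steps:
d(P) = 2*P*(10 + P) (d(P) = (2*P)*(10 + P) = 2*P*(10 + P))
(-1*(-242))*(-23/79 - 111/d(7)) = (-1*(-242))*(-23/79 - 111*1/(14*(10 + 7))) = 242*(-23*1/79 - 111/(2*7*17)) = 242*(-23/79 - 111/238) = 242*(-14243/18802) = -1723403/9401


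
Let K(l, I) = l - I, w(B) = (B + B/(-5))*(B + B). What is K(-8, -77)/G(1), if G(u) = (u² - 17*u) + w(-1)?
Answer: -115/24 ≈ -4.7917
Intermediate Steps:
w(B) = 8*B²/5 (w(B) = (B + B*(-⅕))*(2*B) = (B - B/5)*(2*B) = (4*B/5)*(2*B) = 8*B²/5)
G(u) = 8/5 + u² - 17*u (G(u) = (u² - 17*u) + (8/5)*(-1)² = (u² - 17*u) + (8/5)*1 = (u² - 17*u) + 8/5 = 8/5 + u² - 17*u)
K(-8, -77)/G(1) = (-8 - 1*(-77))/(8/5 + 1² - 17*1) = (-8 + 77)/(8/5 + 1 - 17) = 69/(-72/5) = 69*(-5/72) = -115/24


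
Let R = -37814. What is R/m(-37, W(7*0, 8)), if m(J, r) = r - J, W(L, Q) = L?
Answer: -1022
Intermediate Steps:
R/m(-37, W(7*0, 8)) = -37814/(7*0 - 1*(-37)) = -37814/(0 + 37) = -37814/37 = -37814*1/37 = -1022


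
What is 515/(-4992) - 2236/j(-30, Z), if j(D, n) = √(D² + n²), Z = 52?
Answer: -515/4992 - 1118*√901/901 ≈ -37.349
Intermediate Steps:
515/(-4992) - 2236/j(-30, Z) = 515/(-4992) - 2236/√((-30)² + 52²) = 515*(-1/4992) - 2236/√(900 + 2704) = -515/4992 - 2236*√901/1802 = -515/4992 - 1118*√901/901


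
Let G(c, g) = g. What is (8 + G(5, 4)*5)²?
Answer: 784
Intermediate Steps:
(8 + G(5, 4)*5)² = (8 + 4*5)² = (8 + 20)² = 28² = 784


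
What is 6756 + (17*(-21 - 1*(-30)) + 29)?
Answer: 6938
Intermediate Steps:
6756 + (17*(-21 - 1*(-30)) + 29) = 6756 + (17*(-21 + 30) + 29) = 6756 + (17*9 + 29) = 6756 + (153 + 29) = 6756 + 182 = 6938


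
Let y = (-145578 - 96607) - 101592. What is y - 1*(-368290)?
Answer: 24513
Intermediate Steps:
y = -343777 (y = -242185 - 101592 = -343777)
y - 1*(-368290) = -343777 - 1*(-368290) = -343777 + 368290 = 24513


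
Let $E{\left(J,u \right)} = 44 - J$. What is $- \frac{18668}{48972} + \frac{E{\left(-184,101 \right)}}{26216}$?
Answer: $- \frac{29889667}{80240622} \approx -0.3725$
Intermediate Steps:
$- \frac{18668}{48972} + \frac{E{\left(-184,101 \right)}}{26216} = - \frac{18668}{48972} + \frac{44 - -184}{26216} = \left(-18668\right) \frac{1}{48972} + \left(44 + 184\right) \frac{1}{26216} = - \frac{4667}{12243} + 228 \cdot \frac{1}{26216} = - \frac{4667}{12243} + \frac{57}{6554} = - \frac{29889667}{80240622}$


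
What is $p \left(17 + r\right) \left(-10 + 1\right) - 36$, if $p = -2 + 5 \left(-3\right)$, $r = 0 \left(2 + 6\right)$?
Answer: $2565$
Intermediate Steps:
$r = 0$ ($r = 0 \cdot 8 = 0$)
$p = -17$ ($p = -2 - 15 = -17$)
$p \left(17 + r\right) \left(-10 + 1\right) - 36 = - 17 \left(17 + 0\right) \left(-10 + 1\right) - 36 = - 17 \cdot 17 \left(-9\right) - 36 = \left(-17\right) \left(-153\right) - 36 = 2601 - 36 = 2565$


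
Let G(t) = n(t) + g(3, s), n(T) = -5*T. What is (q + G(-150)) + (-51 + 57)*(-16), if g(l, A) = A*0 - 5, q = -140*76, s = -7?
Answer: -9991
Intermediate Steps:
q = -10640
g(l, A) = -5 (g(l, A) = 0 - 5 = -5)
G(t) = -5 - 5*t (G(t) = -5*t - 5 = -5 - 5*t)
(q + G(-150)) + (-51 + 57)*(-16) = (-10640 + (-5 - 5*(-150))) + (-51 + 57)*(-16) = (-10640 + (-5 + 750)) + 6*(-16) = (-10640 + 745) - 96 = -9895 - 96 = -9991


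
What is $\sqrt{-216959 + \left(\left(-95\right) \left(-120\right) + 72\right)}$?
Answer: $i \sqrt{205487} \approx 453.31 i$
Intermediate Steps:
$\sqrt{-216959 + \left(\left(-95\right) \left(-120\right) + 72\right)} = \sqrt{-216959 + \left(11400 + 72\right)} = \sqrt{-216959 + 11472} = \sqrt{-205487} = i \sqrt{205487}$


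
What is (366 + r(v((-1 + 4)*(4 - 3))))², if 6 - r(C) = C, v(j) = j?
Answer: 136161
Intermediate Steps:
r(C) = 6 - C
(366 + r(v((-1 + 4)*(4 - 3))))² = (366 + (6 - (-1 + 4)*(4 - 3)))² = (366 + (6 - 3))² = (366 + 3)² = 369² = 136161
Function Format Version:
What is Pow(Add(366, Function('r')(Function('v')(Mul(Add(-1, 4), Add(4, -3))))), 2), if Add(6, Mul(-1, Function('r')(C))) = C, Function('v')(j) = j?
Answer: 136161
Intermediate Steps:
Function('r')(C) = Add(6, Mul(-1, C))
Pow(Add(366, Function('r')(Function('v')(Mul(Add(-1, 4), Add(4, -3))))), 2) = Pow(Add(366, Add(6, Mul(-1, Mul(Add(-1, 4), Add(4, -3))))), 2) = Pow(Add(366, Add(6, Mul(-1, Mul(3, 1)))), 2) = Pow(Add(366, Add(6, Mul(-1, 3))), 2) = Pow(Add(366, Add(6, -3)), 2) = Pow(Add(366, 3), 2) = Pow(369, 2) = 136161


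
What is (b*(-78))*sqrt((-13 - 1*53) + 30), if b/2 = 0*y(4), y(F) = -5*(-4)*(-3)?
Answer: 0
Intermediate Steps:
y(F) = -60 (y(F) = 20*(-3) = -60)
b = 0 (b = 2*(0*(-60)) = 2*0 = 0)
(b*(-78))*sqrt((-13 - 1*53) + 30) = (0*(-78))*sqrt((-13 - 1*53) + 30) = 0*sqrt((-13 - 53) + 30) = 0*sqrt(-66 + 30) = 0*sqrt(-36) = 0*(6*I) = 0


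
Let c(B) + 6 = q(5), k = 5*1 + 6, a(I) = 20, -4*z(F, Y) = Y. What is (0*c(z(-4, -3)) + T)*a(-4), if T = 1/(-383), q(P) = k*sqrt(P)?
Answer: -20/383 ≈ -0.052219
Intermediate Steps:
z(F, Y) = -Y/4
k = 11 (k = 5 + 6 = 11)
q(P) = 11*sqrt(P)
c(B) = -6 + 11*sqrt(5)
T = -1/383 ≈ -0.0026110
(0*c(z(-4, -3)) + T)*a(-4) = (0*(-6 + 11*sqrt(5)) - 1/383)*20 = (0 - 1/383)*20 = -1/383*20 = -20/383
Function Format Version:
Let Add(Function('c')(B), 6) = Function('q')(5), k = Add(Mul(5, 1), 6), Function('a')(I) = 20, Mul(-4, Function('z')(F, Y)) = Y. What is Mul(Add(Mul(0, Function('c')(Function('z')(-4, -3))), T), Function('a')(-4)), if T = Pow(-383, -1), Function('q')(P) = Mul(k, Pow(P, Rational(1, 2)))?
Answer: Rational(-20, 383) ≈ -0.052219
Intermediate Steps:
Function('z')(F, Y) = Mul(Rational(-1, 4), Y)
k = 11 (k = Add(5, 6) = 11)
Function('q')(P) = Mul(11, Pow(P, Rational(1, 2)))
Function('c')(B) = Add(-6, Mul(11, Pow(5, Rational(1, 2))))
T = Rational(-1, 383) ≈ -0.0026110
Mul(Add(Mul(0, Function('c')(Function('z')(-4, -3))), T), Function('a')(-4)) = Mul(Add(Mul(0, Add(-6, Mul(11, Pow(5, Rational(1, 2))))), Rational(-1, 383)), 20) = Mul(Add(0, Rational(-1, 383)), 20) = Mul(Rational(-1, 383), 20) = Rational(-20, 383)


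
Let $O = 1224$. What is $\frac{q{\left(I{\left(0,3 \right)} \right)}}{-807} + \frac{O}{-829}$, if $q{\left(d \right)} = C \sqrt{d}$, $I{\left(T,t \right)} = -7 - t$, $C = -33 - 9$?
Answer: $- \frac{1224}{829} + \frac{14 i \sqrt{10}}{269} \approx -1.4765 + 0.16458 i$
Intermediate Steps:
$C = -42$
$q{\left(d \right)} = - 42 \sqrt{d}$
$\frac{q{\left(I{\left(0,3 \right)} \right)}}{-807} + \frac{O}{-829} = \frac{\left(-42\right) \sqrt{-7 - 3}}{-807} + \frac{1224}{-829} = - 42 \sqrt{-7 - 3} \left(- \frac{1}{807}\right) + 1224 \left(- \frac{1}{829}\right) = - 42 \sqrt{-10} \left(- \frac{1}{807}\right) - \frac{1224}{829} = - 42 i \sqrt{10} \left(- \frac{1}{807}\right) - \frac{1224}{829} = \frac{14 i \sqrt{10}}{269} - \frac{1224}{829} = - \frac{1224}{829} + \frac{14 i \sqrt{10}}{269}$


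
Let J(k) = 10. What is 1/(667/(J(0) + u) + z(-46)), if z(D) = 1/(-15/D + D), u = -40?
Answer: -63030/1402747 ≈ -0.044933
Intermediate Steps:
z(D) = 1/(D - 15/D)
1/(667/(J(0) + u) + z(-46)) = 1/(667/(10 - 40) - 46/(-15 + (-46)²)) = 1/(667/(-30) - 46/(-15 + 2116)) = 1/(667*(-1/30) - 46/2101) = 1/(-667/30 - 46*1/2101) = 1/(-667/30 - 46/2101) = 1/(-1402747/63030) = -63030/1402747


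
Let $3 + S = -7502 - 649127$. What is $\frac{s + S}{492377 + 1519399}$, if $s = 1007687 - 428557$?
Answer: $- \frac{12917}{335296} \approx -0.038524$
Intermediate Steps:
$s = 579130$ ($s = 1007687 - 428557 = 579130$)
$S = -656632$ ($S = -3 - 656629 = -656632$)
$\frac{s + S}{492377 + 1519399} = \frac{579130 - 656632}{492377 + 1519399} = - \frac{77502}{2011776} = \left(-77502\right) \frac{1}{2011776} = - \frac{12917}{335296}$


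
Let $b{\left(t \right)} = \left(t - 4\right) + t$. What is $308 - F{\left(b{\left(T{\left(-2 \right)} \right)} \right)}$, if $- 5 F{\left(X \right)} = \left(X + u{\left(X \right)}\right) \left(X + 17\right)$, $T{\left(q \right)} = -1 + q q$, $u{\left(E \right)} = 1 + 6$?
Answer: $\frac{1711}{5} \approx 342.2$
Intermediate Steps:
$u{\left(E \right)} = 7$
$T{\left(q \right)} = -1 + q^{2}$
$b{\left(t \right)} = -4 + 2 t$ ($b{\left(t \right)} = \left(-4 + t\right) + t = -4 + 2 t$)
$F{\left(X \right)} = - \frac{\left(7 + X\right) \left(17 + X\right)}{5}$ ($F{\left(X \right)} = - \frac{\left(X + 7\right) \left(X + 17\right)}{5} = - \frac{\left(7 + X\right) \left(17 + X\right)}{5}$)
$308 - F{\left(b{\left(T{\left(-2 \right)} \right)} \right)} = 308 - \left(- \frac{119}{5} - \frac{24 \left(-4 + 2 \left(-1 + \left(-2\right)^{2}\right)\right)}{5} - \frac{\left(-4 + 2 \left(-1 + \left(-2\right)^{2}\right)\right)^{2}}{5}\right) = 308 - \left(- \frac{119}{5} - \frac{24 \left(-4 + 2 \left(-1 + 4\right)\right)}{5} - \frac{\left(-4 + 2 \left(-1 + 4\right)\right)^{2}}{5}\right) = 308 - \left(- \frac{119}{5} - \frac{24 \left(-4 + 2 \cdot 3\right)}{5} - \frac{\left(-4 + 2 \cdot 3\right)^{2}}{5}\right) = 308 - \left(- \frac{119}{5} - \frac{24 \left(-4 + 6\right)}{5} - \frac{\left(-4 + 6\right)^{2}}{5}\right) = 308 - \left(- \frac{119}{5} - \frac{48}{5} - \frac{2^{2}}{5}\right) = 308 - \left(- \frac{119}{5} - \frac{48}{5} - \frac{4}{5}\right) = 308 - - \frac{171}{5} = 308 + \frac{171}{5} = \frac{1711}{5}$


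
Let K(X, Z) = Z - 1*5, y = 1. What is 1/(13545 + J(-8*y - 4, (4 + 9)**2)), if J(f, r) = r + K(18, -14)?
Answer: 1/13695 ≈ 7.3019e-5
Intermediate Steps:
K(X, Z) = -5 + Z (K(X, Z) = Z - 5 = -5 + Z)
J(f, r) = -19 + r (J(f, r) = r + (-5 - 14) = r - 19 = -19 + r)
1/(13545 + J(-8*y - 4, (4 + 9)**2)) = 1/(13545 + (-19 + (4 + 9)**2)) = 1/(13545 + (-19 + 13**2)) = 1/(13545 + (-19 + 169)) = 1/(13545 + 150) = 1/13695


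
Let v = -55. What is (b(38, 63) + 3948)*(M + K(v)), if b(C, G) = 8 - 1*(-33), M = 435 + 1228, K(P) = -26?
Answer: 6529993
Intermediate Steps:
M = 1663
b(C, G) = 41 (b(C, G) = 8 + 33 = 41)
(b(38, 63) + 3948)*(M + K(v)) = (41 + 3948)*(1663 - 26) = 3989*1637 = 6529993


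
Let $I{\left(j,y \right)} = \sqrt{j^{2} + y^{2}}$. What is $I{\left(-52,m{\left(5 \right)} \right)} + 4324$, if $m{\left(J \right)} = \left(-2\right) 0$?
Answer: $4376$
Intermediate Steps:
$m{\left(J \right)} = 0$
$I{\left(-52,m{\left(5 \right)} \right)} + 4324 = \sqrt{\left(-52\right)^{2} + 0^{2}} + 4324 = \sqrt{2704 + 0} + 4324 = \sqrt{2704} + 4324 = 52 + 4324 = 4376$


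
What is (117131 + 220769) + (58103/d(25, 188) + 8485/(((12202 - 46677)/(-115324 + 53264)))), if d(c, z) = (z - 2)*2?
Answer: 181254266245/512988 ≈ 3.5333e+5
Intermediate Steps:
d(c, z) = -4 + 2*z (d(c, z) = (-2 + z)*2 = -4 + 2*z)
(117131 + 220769) + (58103/d(25, 188) + 8485/(((12202 - 46677)/(-115324 + 53264)))) = (117131 + 220769) + (58103/(-4 + 2*188) + 8485/(((12202 - 46677)/(-115324 + 53264)))) = 337900 + (58103/(-4 + 376) + 8485/((-34475/(-62060)))) = 337900 + (58103/372 + 8485/((-34475*(-1/62060)))) = 337900 + (58103*(1/372) + 8485/(6895/12412)) = 337900 + (58103/372 + 8485*(12412/6895)) = 337900 + (58103/372 + 21063164/1379) = 337900 + 7915621045/512988 = 181254266245/512988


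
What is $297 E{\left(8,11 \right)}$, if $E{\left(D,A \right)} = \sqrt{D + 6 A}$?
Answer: $297 \sqrt{74} \approx 2554.9$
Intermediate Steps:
$297 E{\left(8,11 \right)} = 297 \sqrt{8 + 6 \cdot 11} = 297 \sqrt{8 + 66} = 297 \sqrt{74}$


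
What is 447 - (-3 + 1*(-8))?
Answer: 458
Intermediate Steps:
447 - (-3 + 1*(-8)) = 447 - (-3 - 8) = 447 - 1*(-11) = 447 + 11 = 458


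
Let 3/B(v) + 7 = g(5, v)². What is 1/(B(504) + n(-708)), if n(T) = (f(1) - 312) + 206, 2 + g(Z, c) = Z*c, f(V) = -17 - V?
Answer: -2113439/262066435 ≈ -0.0080645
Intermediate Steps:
g(Z, c) = -2 + Z*c
B(v) = 3/(-7 + (-2 + 5*v)²)
n(T) = -124 (n(T) = ((-17 - 1*1) - 312) + 206 = ((-17 - 1) - 312) + 206 = (-18 - 312) + 206 = -330 + 206 = -124)
1/(B(504) + n(-708)) = 1/(3/(-7 + (-2 + 5*504)²) - 124) = 1/(3/(-7 + (-2 + 2520)²) - 124) = 1/(3/(-7 + 2518²) - 124) = 1/(3/(-7 + 6340324) - 124) = 1/(3/6340317 - 124) = 1/(3*(1/6340317) - 124) = 1/(1/2113439 - 124) = 1/(-262066435/2113439) = -2113439/262066435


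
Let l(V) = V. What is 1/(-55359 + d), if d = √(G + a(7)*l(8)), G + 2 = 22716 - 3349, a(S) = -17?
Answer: -55359/3064599652 - √19229/3064599652 ≈ -1.8109e-5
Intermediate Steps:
G = 19365 (G = -2 + (22716 - 3349) = -2 + 19367 = 19365)
d = √19229 (d = √(19365 - 17*8) = √(19365 - 136) = √19229 ≈ 138.67)
1/(-55359 + d) = 1/(-55359 + √19229)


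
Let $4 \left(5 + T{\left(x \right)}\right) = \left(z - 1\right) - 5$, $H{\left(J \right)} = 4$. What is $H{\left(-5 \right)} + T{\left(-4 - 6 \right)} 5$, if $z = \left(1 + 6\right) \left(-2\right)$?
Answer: $-46$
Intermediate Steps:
$z = -14$ ($z = 7 \left(-2\right) = -14$)
$T{\left(x \right)} = -10$ ($T{\left(x \right)} = -5 + \frac{\left(-14 - 1\right) - 5}{4} = -5 + \frac{-15 - 5}{4} = -5 + \frac{1}{4} \left(-20\right) = -5 - 5 = -10$)
$H{\left(-5 \right)} + T{\left(-4 - 6 \right)} 5 = 4 - 50 = -46$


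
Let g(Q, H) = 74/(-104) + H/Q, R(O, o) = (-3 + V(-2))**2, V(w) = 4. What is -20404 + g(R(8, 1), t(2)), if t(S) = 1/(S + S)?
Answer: -265258/13 ≈ -20404.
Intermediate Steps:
R(O, o) = 1 (R(O, o) = (-3 + 4)**2 = 1**2 = 1)
t(S) = 1/(2*S)
g(Q, H) = -37/52 + H/Q (g(Q, H) = 74*(-1/104) + H/Q = -37/52 + H/Q)
-20404 + g(R(8, 1), t(2)) = -20404 + (-37/52 + ((1/2)/2)/1) = -20404 + (-37/52 + ((1/2)*(1/2))*1) = -20404 + (-37/52 + (1/4)*1) = -20404 + (-37/52 + 1/4) = -20404 - 6/13 = -265258/13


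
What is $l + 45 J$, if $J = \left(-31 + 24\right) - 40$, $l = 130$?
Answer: $-1985$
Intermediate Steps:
$J = -47$ ($J = -7 - 40 = -47$)
$l + 45 J = 130 + 45 \left(-47\right) = 130 - 2115 = -1985$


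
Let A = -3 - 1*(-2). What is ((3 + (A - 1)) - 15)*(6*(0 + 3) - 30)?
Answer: 168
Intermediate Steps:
A = -1 (A = -3 + 2 = -1)
((3 + (A - 1)) - 15)*(6*(0 + 3) - 30) = ((3 + (-1 - 1)) - 15)*(6*(0 + 3) - 30) = ((3 - 2) - 15)*(6*3 - 30) = (1 - 15)*(18 - 30) = -14*(-12) = 168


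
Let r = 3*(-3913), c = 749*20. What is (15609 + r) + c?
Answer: 18850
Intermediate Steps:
c = 14980
r = -11739
(15609 + r) + c = (15609 - 11739) + 14980 = 3870 + 14980 = 18850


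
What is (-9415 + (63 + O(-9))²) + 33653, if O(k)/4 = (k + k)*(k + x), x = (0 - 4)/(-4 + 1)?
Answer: 402463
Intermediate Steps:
x = 4/3 (x = -4/(-3) = -4*(-⅓) = 4/3 ≈ 1.3333)
O(k) = 8*k*(4/3 + k) (O(k) = 4*((k + k)*(k + 4/3)) = 4*((2*k)*(4/3 + k)) = 4*(2*k*(4/3 + k)) = 8*k*(4/3 + k))
(-9415 + (63 + O(-9))²) + 33653 = (-9415 + (63 + (8/3)*(-9)*(4 + 3*(-9)))²) + 33653 = (-9415 + (63 + (8/3)*(-9)*(4 - 27))²) + 33653 = (-9415 + (63 + (8/3)*(-9)*(-23))²) + 33653 = (-9415 + (63 + 552)²) + 33653 = (-9415 + 615²) + 33653 = (-9415 + 378225) + 33653 = 368810 + 33653 = 402463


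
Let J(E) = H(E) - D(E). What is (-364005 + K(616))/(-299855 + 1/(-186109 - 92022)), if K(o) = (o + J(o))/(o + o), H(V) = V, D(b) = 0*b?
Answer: 50620398262/41699485503 ≈ 1.2139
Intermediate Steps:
D(b) = 0
J(E) = E (J(E) = E - 1*0 = E + 0 = E)
K(o) = 1 (K(o) = (o + o)/(o + o) = (2*o)/((2*o)) = (2*o)*(1/(2*o)) = 1)
(-364005 + K(616))/(-299855 + 1/(-186109 - 92022)) = (-364005 + 1)/(-299855 + 1/(-186109 - 92022)) = -364004/(-299855 + 1/(-278131)) = -364004/(-299855 - 1/278131) = -364004/(-83398971006/278131) = -364004*(-278131/83398971006) = 50620398262/41699485503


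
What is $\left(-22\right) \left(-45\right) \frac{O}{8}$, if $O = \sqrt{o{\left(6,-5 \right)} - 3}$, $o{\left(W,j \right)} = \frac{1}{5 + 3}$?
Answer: $\frac{495 i \sqrt{46}}{16} \approx 209.83 i$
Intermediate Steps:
$o{\left(W,j \right)} = \frac{1}{8}$
$O = \frac{i \sqrt{46}}{4}$ ($O = \sqrt{\frac{1}{8} - 3} = \sqrt{- \frac{23}{8}} = \frac{i \sqrt{46}}{4} \approx 1.6956 i$)
$\left(-22\right) \left(-45\right) \frac{O}{8} = \left(-22\right) \left(-45\right) \frac{\frac{1}{4} i \sqrt{46}}{8} = 990 \frac{i \sqrt{46}}{4} \cdot \frac{1}{8} = 990 \frac{i \sqrt{46}}{32} = \frac{495 i \sqrt{46}}{16}$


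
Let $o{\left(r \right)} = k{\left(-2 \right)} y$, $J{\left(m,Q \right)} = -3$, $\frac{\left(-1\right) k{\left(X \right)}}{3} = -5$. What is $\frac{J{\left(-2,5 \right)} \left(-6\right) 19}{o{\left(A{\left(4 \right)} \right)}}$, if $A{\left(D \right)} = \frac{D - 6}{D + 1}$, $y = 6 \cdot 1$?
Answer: $\frac{19}{5} \approx 3.8$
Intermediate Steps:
$k{\left(X \right)} = 15$ ($k{\left(X \right)} = \left(-3\right) \left(-5\right) = 15$)
$y = 6$
$A{\left(D \right)} = \frac{-6 + D}{1 + D}$
$o{\left(r \right)} = 90$ ($o{\left(r \right)} = 15 \cdot 6 = 90$)
$\frac{J{\left(-2,5 \right)} \left(-6\right) 19}{o{\left(A{\left(4 \right)} \right)}} = \frac{\left(-3\right) \left(-6\right) 19}{90} = 18 \cdot 19 \cdot \frac{1}{90} = 342 \cdot \frac{1}{90} = \frac{19}{5}$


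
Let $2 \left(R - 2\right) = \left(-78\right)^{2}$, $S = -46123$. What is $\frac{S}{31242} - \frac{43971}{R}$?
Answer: $- \frac{757070197}{47550324} \approx -15.921$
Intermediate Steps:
$R = 3044$ ($R = 2 + \frac{\left(-78\right)^{2}}{2} = 2 + \frac{1}{2} \cdot 6084 = 2 + 3042 = 3044$)
$\frac{S}{31242} - \frac{43971}{R} = - \frac{46123}{31242} - \frac{43971}{3044} = - \frac{757070197}{47550324}$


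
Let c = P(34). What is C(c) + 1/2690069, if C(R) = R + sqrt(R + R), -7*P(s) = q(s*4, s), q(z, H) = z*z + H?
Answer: -49846978563/18830483 + 2*I*sqrt(64855)/7 ≈ -2647.1 + 72.762*I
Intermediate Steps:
q(z, H) = H + z**2 (q(z, H) = z**2 + H = H + z**2)
P(s) = -16*s**2/7 - s/7 (P(s) = -(s + (s*4)**2)/7 = -(s + (4*s)**2)/7 = -(s + 16*s**2)/7 = -16*s**2/7 - s/7)
c = -18530/7 (c = (1/7)*34*(-1 - 16*34) = (1/7)*34*(-1 - 544) = (1/7)*34*(-545) = -18530/7 ≈ -2647.1)
C(R) = R + sqrt(2)*sqrt(R) (C(R) = R + sqrt(2*R) = R + sqrt(2)*sqrt(R))
C(c) + 1/2690069 = (-18530/7 + sqrt(2)*sqrt(-18530/7)) + 1/2690069 = (-18530/7 + sqrt(2)*(I*sqrt(129710)/7)) + 1/2690069 = (-18530/7 + 2*I*sqrt(64855)/7) + 1/2690069 = -49846978563/18830483 + 2*I*sqrt(64855)/7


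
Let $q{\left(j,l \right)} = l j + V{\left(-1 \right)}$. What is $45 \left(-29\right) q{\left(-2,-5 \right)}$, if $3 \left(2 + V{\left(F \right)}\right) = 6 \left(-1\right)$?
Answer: $-7830$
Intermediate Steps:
$V{\left(F \right)} = -4$ ($V{\left(F \right)} = -2 + \frac{6 \left(-1\right)}{3} = -2 + \frac{1}{3} \left(-6\right) = -2 - 2 = -4$)
$q{\left(j,l \right)} = -4 + j l$ ($q{\left(j,l \right)} = l j - 4 = j l - 4 = -4 + j l$)
$45 \left(-29\right) q{\left(-2,-5 \right)} = 45 \left(-29\right) \left(-4 - -10\right) = - 1305 \left(-4 + 10\right) = \left(-1305\right) 6 = -7830$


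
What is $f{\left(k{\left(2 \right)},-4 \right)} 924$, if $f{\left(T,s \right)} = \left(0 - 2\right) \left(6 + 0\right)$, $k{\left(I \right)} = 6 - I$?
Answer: $-11088$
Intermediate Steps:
$f{\left(T,s \right)} = -12$ ($f{\left(T,s \right)} = \left(-2\right) 6 = -12$)
$f{\left(k{\left(2 \right)},-4 \right)} 924 = \left(-12\right) 924 = -11088$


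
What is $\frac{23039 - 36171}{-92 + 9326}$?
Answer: $- \frac{6566}{4617} \approx -1.4221$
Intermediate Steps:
$\frac{23039 - 36171}{-92 + 9326} = - \frac{13132}{9234} = \left(-13132\right) \frac{1}{9234} = - \frac{6566}{4617}$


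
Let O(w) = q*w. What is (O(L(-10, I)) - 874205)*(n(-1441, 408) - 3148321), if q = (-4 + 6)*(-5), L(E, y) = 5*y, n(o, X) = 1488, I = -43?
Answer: 2744211451815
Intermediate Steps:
q = -10 (q = 2*(-5) = -10)
O(w) = -10*w
(O(L(-10, I)) - 874205)*(n(-1441, 408) - 3148321) = (-50*(-43) - 874205)*(1488 - 3148321) = (-10*(-215) - 874205)*(-3146833) = (2150 - 874205)*(-3146833) = -872055*(-3146833) = 2744211451815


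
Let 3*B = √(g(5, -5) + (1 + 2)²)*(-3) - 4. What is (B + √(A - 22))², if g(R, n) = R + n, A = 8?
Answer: 43/9 - 26*I*√14/3 ≈ 4.7778 - 32.428*I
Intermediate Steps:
B = -13/3 (B = (√((5 - 5) + (1 + 2)²)*(-3) - 4)/3 = (√(0 + 3²)*(-3) - 4)/3 = (√(0 + 9)*(-3) - 4)/3 = (√9*(-3) - 4)/3 = (3*(-3) - 4)/3 = (-9 - 4)/3 = (⅓)*(-13) = -13/3 ≈ -4.3333)
(B + √(A - 22))² = (-13/3 + √(8 - 22))² = (-13/3 + √(-14))² = (-13/3 + I*√14)²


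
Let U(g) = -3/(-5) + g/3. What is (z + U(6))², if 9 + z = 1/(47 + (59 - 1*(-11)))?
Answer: 13980121/342225 ≈ 40.851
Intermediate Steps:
z = -1052/117 (z = -9 + 1/(47 + (59 - 1*(-11))) = -9 + 1/(47 + (59 + 11)) = -9 + 1/(47 + 70) = -9 + 1/117 = -1052/117 ≈ -8.9915)
U(g) = ⅗ + g/3 (U(g) = -3*(-⅕) + g*(⅓) = ⅗ + g/3)
(z + U(6))² = (-1052/117 + (⅗ + (⅓)*6))² = (-1052/117 + (⅗ + 2))² = (-1052/117 + 13/5)² = (-3739/585)² = 13980121/342225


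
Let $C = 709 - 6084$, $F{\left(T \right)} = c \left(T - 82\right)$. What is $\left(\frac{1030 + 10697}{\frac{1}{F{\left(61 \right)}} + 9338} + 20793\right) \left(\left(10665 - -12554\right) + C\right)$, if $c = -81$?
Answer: $\frac{5893778470736376}{15883939} \approx 3.7105 \cdot 10^{8}$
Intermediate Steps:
$F{\left(T \right)} = 6642 - 81 T$ ($F{\left(T \right)} = - 81 \left(T - 82\right) = - 81 \left(-82 + T\right) = 6642 - 81 T$)
$C = -5375$ ($C = 709 - 6084 = -5375$)
$\left(\frac{1030 + 10697}{\frac{1}{F{\left(61 \right)}} + 9338} + 20793\right) \left(\left(10665 - -12554\right) + C\right) = \left(\frac{1030 + 10697}{\frac{1}{6642 - 4941} + 9338} + 20793\right) \left(\left(10665 - -12554\right) - 5375\right) = \left(\frac{11727}{\frac{1}{6642 - 4941} + 9338} + 20793\right) \left(\left(10665 + 12554\right) - 5375\right) = \left(\frac{11727}{\frac{1}{1701} + 9338} + 20793\right) \left(23219 - 5375\right) = \left(\frac{11727}{\frac{1}{1701} + 9338} + 20793\right) 17844 = \left(\frac{11727}{\frac{15883939}{1701}} + 20793\right) 17844 = \left(11727 \cdot \frac{1701}{15883939} + 20793\right) 17844 = \left(\frac{19947627}{15883939} + 20793\right) 17844 = \frac{330294691254}{15883939} \cdot 17844 = \frac{5893778470736376}{15883939}$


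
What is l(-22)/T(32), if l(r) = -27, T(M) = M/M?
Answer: -27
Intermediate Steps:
T(M) = 1
l(-22)/T(32) = -27/1 = -27*1 = -27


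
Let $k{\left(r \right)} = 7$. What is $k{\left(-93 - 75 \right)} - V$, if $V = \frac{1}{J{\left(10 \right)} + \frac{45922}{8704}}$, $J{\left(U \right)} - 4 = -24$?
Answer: $\frac{452905}{64079} \approx 7.0679$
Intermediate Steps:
$J{\left(U \right)} = -20$ ($J{\left(U \right)} = 4 - 24 = -20$)
$V = - \frac{4352}{64079}$ ($V = \frac{1}{-20 + \frac{45922}{8704}} = \frac{1}{-20 + 45922 \cdot \frac{1}{8704}} = \frac{1}{-20 + \frac{22961}{4352}} = \frac{1}{- \frac{64079}{4352}} = - \frac{4352}{64079} \approx -0.067916$)
$k{\left(-93 - 75 \right)} - V = 7 - - \frac{4352}{64079} = 7 + \frac{4352}{64079} = \frac{452905}{64079}$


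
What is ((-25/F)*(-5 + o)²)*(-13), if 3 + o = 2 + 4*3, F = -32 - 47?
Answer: -11700/79 ≈ -148.10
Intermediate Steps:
F = -79
o = 11 (o = -3 + (2 + 4*3) = -3 + (2 + 12) = -3 + 14 = 11)
((-25/F)*(-5 + o)²)*(-13) = ((-25/(-79))*(-5 + 11)²)*(-13) = (-25*(-1/79)*6²)*(-13) = ((25/79)*36)*(-13) = (900/79)*(-13) = -11700/79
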